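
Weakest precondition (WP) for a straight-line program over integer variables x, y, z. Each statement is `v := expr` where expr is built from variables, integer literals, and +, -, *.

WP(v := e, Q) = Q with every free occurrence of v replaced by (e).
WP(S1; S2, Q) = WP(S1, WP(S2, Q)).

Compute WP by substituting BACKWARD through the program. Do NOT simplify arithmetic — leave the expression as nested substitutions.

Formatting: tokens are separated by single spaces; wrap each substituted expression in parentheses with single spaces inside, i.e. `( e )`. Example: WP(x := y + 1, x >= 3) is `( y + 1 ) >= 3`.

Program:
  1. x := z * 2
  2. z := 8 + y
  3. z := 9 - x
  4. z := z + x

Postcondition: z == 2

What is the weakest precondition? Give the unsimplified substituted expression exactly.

post: z == 2
stmt 4: z := z + x  -- replace 1 occurrence(s) of z with (z + x)
  => ( z + x ) == 2
stmt 3: z := 9 - x  -- replace 1 occurrence(s) of z with (9 - x)
  => ( ( 9 - x ) + x ) == 2
stmt 2: z := 8 + y  -- replace 0 occurrence(s) of z with (8 + y)
  => ( ( 9 - x ) + x ) == 2
stmt 1: x := z * 2  -- replace 2 occurrence(s) of x with (z * 2)
  => ( ( 9 - ( z * 2 ) ) + ( z * 2 ) ) == 2

Answer: ( ( 9 - ( z * 2 ) ) + ( z * 2 ) ) == 2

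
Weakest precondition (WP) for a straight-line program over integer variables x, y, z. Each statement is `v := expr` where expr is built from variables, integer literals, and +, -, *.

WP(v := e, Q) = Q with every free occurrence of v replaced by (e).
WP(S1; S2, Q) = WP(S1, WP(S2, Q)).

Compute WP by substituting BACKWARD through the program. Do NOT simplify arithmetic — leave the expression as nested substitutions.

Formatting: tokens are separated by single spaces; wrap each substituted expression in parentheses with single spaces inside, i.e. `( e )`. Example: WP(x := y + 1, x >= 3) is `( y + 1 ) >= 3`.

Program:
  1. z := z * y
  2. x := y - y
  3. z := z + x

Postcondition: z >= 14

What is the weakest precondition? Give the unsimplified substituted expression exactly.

Answer: ( ( z * y ) + ( y - y ) ) >= 14

Derivation:
post: z >= 14
stmt 3: z := z + x  -- replace 1 occurrence(s) of z with (z + x)
  => ( z + x ) >= 14
stmt 2: x := y - y  -- replace 1 occurrence(s) of x with (y - y)
  => ( z + ( y - y ) ) >= 14
stmt 1: z := z * y  -- replace 1 occurrence(s) of z with (z * y)
  => ( ( z * y ) + ( y - y ) ) >= 14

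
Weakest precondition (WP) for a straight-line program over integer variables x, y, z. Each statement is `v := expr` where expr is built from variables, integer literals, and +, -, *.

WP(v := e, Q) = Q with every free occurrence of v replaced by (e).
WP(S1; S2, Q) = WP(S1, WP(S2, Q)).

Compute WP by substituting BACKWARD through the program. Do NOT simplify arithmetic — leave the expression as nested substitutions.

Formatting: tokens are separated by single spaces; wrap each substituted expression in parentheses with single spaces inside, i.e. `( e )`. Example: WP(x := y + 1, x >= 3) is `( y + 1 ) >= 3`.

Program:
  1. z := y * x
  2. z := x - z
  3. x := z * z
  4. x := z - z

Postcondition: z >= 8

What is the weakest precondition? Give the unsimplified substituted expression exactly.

post: z >= 8
stmt 4: x := z - z  -- replace 0 occurrence(s) of x with (z - z)
  => z >= 8
stmt 3: x := z * z  -- replace 0 occurrence(s) of x with (z * z)
  => z >= 8
stmt 2: z := x - z  -- replace 1 occurrence(s) of z with (x - z)
  => ( x - z ) >= 8
stmt 1: z := y * x  -- replace 1 occurrence(s) of z with (y * x)
  => ( x - ( y * x ) ) >= 8

Answer: ( x - ( y * x ) ) >= 8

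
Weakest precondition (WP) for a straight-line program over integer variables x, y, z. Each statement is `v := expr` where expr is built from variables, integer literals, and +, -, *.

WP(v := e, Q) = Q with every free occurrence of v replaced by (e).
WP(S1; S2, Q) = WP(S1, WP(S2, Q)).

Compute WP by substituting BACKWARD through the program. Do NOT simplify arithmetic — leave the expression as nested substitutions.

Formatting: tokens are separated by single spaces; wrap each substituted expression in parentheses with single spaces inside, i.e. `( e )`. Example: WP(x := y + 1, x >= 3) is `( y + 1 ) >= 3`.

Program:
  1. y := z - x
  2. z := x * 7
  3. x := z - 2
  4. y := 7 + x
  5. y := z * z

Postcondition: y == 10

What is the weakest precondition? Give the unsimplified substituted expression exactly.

post: y == 10
stmt 5: y := z * z  -- replace 1 occurrence(s) of y with (z * z)
  => ( z * z ) == 10
stmt 4: y := 7 + x  -- replace 0 occurrence(s) of y with (7 + x)
  => ( z * z ) == 10
stmt 3: x := z - 2  -- replace 0 occurrence(s) of x with (z - 2)
  => ( z * z ) == 10
stmt 2: z := x * 7  -- replace 2 occurrence(s) of z with (x * 7)
  => ( ( x * 7 ) * ( x * 7 ) ) == 10
stmt 1: y := z - x  -- replace 0 occurrence(s) of y with (z - x)
  => ( ( x * 7 ) * ( x * 7 ) ) == 10

Answer: ( ( x * 7 ) * ( x * 7 ) ) == 10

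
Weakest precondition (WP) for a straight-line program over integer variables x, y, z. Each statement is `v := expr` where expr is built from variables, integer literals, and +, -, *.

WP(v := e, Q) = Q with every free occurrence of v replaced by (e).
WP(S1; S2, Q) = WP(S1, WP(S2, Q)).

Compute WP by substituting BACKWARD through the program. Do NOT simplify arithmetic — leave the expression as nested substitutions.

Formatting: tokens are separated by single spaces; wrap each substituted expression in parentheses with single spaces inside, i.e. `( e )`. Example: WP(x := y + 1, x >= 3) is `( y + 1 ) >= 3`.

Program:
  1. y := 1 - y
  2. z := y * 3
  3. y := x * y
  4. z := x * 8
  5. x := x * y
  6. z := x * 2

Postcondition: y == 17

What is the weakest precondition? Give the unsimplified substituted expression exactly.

post: y == 17
stmt 6: z := x * 2  -- replace 0 occurrence(s) of z with (x * 2)
  => y == 17
stmt 5: x := x * y  -- replace 0 occurrence(s) of x with (x * y)
  => y == 17
stmt 4: z := x * 8  -- replace 0 occurrence(s) of z with (x * 8)
  => y == 17
stmt 3: y := x * y  -- replace 1 occurrence(s) of y with (x * y)
  => ( x * y ) == 17
stmt 2: z := y * 3  -- replace 0 occurrence(s) of z with (y * 3)
  => ( x * y ) == 17
stmt 1: y := 1 - y  -- replace 1 occurrence(s) of y with (1 - y)
  => ( x * ( 1 - y ) ) == 17

Answer: ( x * ( 1 - y ) ) == 17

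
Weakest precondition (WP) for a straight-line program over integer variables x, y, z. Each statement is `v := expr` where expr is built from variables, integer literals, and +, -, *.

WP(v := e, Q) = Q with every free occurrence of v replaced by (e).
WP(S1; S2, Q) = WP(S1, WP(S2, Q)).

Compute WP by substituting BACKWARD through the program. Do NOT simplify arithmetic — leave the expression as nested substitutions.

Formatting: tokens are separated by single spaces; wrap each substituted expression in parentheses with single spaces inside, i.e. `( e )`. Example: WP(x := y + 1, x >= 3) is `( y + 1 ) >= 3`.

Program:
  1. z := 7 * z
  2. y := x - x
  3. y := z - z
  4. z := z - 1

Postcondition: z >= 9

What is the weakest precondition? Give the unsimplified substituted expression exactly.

post: z >= 9
stmt 4: z := z - 1  -- replace 1 occurrence(s) of z with (z - 1)
  => ( z - 1 ) >= 9
stmt 3: y := z - z  -- replace 0 occurrence(s) of y with (z - z)
  => ( z - 1 ) >= 9
stmt 2: y := x - x  -- replace 0 occurrence(s) of y with (x - x)
  => ( z - 1 ) >= 9
stmt 1: z := 7 * z  -- replace 1 occurrence(s) of z with (7 * z)
  => ( ( 7 * z ) - 1 ) >= 9

Answer: ( ( 7 * z ) - 1 ) >= 9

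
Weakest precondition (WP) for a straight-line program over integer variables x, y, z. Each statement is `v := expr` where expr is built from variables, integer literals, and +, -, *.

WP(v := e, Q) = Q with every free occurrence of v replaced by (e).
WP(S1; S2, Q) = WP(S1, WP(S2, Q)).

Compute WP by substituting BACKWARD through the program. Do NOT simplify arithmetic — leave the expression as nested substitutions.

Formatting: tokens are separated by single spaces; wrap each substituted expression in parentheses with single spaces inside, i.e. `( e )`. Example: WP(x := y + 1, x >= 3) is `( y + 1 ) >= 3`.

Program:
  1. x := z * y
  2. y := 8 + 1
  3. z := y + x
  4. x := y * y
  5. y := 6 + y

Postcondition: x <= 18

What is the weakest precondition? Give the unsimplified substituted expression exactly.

post: x <= 18
stmt 5: y := 6 + y  -- replace 0 occurrence(s) of y with (6 + y)
  => x <= 18
stmt 4: x := y * y  -- replace 1 occurrence(s) of x with (y * y)
  => ( y * y ) <= 18
stmt 3: z := y + x  -- replace 0 occurrence(s) of z with (y + x)
  => ( y * y ) <= 18
stmt 2: y := 8 + 1  -- replace 2 occurrence(s) of y with (8 + 1)
  => ( ( 8 + 1 ) * ( 8 + 1 ) ) <= 18
stmt 1: x := z * y  -- replace 0 occurrence(s) of x with (z * y)
  => ( ( 8 + 1 ) * ( 8 + 1 ) ) <= 18

Answer: ( ( 8 + 1 ) * ( 8 + 1 ) ) <= 18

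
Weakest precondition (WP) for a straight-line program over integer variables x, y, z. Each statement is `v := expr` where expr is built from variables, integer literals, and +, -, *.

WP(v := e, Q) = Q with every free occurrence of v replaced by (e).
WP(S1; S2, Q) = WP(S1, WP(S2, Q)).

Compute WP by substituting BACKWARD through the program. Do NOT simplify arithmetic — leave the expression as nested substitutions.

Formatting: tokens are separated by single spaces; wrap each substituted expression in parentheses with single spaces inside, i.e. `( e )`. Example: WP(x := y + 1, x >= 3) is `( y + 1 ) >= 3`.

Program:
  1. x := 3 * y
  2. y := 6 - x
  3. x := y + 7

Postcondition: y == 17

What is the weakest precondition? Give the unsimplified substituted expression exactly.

Answer: ( 6 - ( 3 * y ) ) == 17

Derivation:
post: y == 17
stmt 3: x := y + 7  -- replace 0 occurrence(s) of x with (y + 7)
  => y == 17
stmt 2: y := 6 - x  -- replace 1 occurrence(s) of y with (6 - x)
  => ( 6 - x ) == 17
stmt 1: x := 3 * y  -- replace 1 occurrence(s) of x with (3 * y)
  => ( 6 - ( 3 * y ) ) == 17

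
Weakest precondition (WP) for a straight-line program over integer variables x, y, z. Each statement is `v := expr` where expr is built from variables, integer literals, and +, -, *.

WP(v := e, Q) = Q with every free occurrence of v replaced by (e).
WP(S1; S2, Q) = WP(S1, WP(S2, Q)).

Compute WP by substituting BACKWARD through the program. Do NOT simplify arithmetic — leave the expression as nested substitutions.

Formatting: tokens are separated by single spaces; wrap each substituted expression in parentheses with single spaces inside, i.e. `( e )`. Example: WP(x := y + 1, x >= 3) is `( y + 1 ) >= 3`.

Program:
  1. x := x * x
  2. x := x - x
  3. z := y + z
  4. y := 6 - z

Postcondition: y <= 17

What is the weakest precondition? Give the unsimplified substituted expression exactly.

Answer: ( 6 - ( y + z ) ) <= 17

Derivation:
post: y <= 17
stmt 4: y := 6 - z  -- replace 1 occurrence(s) of y with (6 - z)
  => ( 6 - z ) <= 17
stmt 3: z := y + z  -- replace 1 occurrence(s) of z with (y + z)
  => ( 6 - ( y + z ) ) <= 17
stmt 2: x := x - x  -- replace 0 occurrence(s) of x with (x - x)
  => ( 6 - ( y + z ) ) <= 17
stmt 1: x := x * x  -- replace 0 occurrence(s) of x with (x * x)
  => ( 6 - ( y + z ) ) <= 17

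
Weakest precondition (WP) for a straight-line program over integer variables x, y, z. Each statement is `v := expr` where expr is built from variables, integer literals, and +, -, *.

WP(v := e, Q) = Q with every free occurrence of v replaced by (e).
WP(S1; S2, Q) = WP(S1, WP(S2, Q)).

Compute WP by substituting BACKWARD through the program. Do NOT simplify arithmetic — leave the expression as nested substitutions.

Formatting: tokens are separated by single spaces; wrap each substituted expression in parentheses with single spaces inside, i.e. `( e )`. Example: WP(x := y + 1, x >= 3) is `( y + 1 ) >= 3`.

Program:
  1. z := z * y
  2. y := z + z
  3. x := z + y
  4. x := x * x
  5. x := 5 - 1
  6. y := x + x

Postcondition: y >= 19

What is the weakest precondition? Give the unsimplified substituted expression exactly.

Answer: ( ( 5 - 1 ) + ( 5 - 1 ) ) >= 19

Derivation:
post: y >= 19
stmt 6: y := x + x  -- replace 1 occurrence(s) of y with (x + x)
  => ( x + x ) >= 19
stmt 5: x := 5 - 1  -- replace 2 occurrence(s) of x with (5 - 1)
  => ( ( 5 - 1 ) + ( 5 - 1 ) ) >= 19
stmt 4: x := x * x  -- replace 0 occurrence(s) of x with (x * x)
  => ( ( 5 - 1 ) + ( 5 - 1 ) ) >= 19
stmt 3: x := z + y  -- replace 0 occurrence(s) of x with (z + y)
  => ( ( 5 - 1 ) + ( 5 - 1 ) ) >= 19
stmt 2: y := z + z  -- replace 0 occurrence(s) of y with (z + z)
  => ( ( 5 - 1 ) + ( 5 - 1 ) ) >= 19
stmt 1: z := z * y  -- replace 0 occurrence(s) of z with (z * y)
  => ( ( 5 - 1 ) + ( 5 - 1 ) ) >= 19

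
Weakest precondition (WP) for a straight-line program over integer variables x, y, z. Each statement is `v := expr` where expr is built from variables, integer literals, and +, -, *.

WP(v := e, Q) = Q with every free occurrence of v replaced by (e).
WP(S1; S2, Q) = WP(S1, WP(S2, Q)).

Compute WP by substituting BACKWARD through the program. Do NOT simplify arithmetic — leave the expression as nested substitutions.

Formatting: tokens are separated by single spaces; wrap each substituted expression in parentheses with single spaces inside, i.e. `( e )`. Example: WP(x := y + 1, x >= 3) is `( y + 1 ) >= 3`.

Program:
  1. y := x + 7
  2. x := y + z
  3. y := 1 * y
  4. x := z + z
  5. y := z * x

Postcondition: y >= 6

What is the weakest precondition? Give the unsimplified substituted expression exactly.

Answer: ( z * ( z + z ) ) >= 6

Derivation:
post: y >= 6
stmt 5: y := z * x  -- replace 1 occurrence(s) of y with (z * x)
  => ( z * x ) >= 6
stmt 4: x := z + z  -- replace 1 occurrence(s) of x with (z + z)
  => ( z * ( z + z ) ) >= 6
stmt 3: y := 1 * y  -- replace 0 occurrence(s) of y with (1 * y)
  => ( z * ( z + z ) ) >= 6
stmt 2: x := y + z  -- replace 0 occurrence(s) of x with (y + z)
  => ( z * ( z + z ) ) >= 6
stmt 1: y := x + 7  -- replace 0 occurrence(s) of y with (x + 7)
  => ( z * ( z + z ) ) >= 6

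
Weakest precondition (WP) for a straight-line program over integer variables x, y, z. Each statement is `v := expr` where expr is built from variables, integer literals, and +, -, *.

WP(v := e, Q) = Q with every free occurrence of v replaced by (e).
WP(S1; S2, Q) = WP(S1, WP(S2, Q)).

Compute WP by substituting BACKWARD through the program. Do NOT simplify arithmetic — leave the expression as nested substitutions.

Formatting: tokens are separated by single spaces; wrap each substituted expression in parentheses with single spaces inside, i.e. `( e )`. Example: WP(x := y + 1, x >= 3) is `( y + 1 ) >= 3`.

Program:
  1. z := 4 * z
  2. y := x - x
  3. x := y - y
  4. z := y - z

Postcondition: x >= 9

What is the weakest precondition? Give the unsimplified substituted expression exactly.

post: x >= 9
stmt 4: z := y - z  -- replace 0 occurrence(s) of z with (y - z)
  => x >= 9
stmt 3: x := y - y  -- replace 1 occurrence(s) of x with (y - y)
  => ( y - y ) >= 9
stmt 2: y := x - x  -- replace 2 occurrence(s) of y with (x - x)
  => ( ( x - x ) - ( x - x ) ) >= 9
stmt 1: z := 4 * z  -- replace 0 occurrence(s) of z with (4 * z)
  => ( ( x - x ) - ( x - x ) ) >= 9

Answer: ( ( x - x ) - ( x - x ) ) >= 9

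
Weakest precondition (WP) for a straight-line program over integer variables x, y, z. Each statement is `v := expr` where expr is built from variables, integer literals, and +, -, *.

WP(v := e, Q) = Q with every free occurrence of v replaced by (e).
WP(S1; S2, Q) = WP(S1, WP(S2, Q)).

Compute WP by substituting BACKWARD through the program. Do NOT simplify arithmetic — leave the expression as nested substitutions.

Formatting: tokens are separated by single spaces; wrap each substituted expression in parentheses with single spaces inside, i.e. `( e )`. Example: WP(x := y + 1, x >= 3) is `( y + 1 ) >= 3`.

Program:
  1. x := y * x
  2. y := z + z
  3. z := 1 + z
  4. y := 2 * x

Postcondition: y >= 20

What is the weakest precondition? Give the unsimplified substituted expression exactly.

Answer: ( 2 * ( y * x ) ) >= 20

Derivation:
post: y >= 20
stmt 4: y := 2 * x  -- replace 1 occurrence(s) of y with (2 * x)
  => ( 2 * x ) >= 20
stmt 3: z := 1 + z  -- replace 0 occurrence(s) of z with (1 + z)
  => ( 2 * x ) >= 20
stmt 2: y := z + z  -- replace 0 occurrence(s) of y with (z + z)
  => ( 2 * x ) >= 20
stmt 1: x := y * x  -- replace 1 occurrence(s) of x with (y * x)
  => ( 2 * ( y * x ) ) >= 20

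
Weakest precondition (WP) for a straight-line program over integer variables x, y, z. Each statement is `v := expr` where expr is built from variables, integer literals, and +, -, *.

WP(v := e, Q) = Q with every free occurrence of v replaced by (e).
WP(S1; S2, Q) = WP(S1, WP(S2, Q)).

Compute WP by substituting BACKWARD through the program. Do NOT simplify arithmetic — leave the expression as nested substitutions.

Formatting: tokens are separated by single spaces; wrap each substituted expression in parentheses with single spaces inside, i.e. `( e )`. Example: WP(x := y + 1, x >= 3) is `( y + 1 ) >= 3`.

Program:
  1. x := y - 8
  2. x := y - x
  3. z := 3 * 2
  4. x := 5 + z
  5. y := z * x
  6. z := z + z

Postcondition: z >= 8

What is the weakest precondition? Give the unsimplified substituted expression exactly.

Answer: ( ( 3 * 2 ) + ( 3 * 2 ) ) >= 8

Derivation:
post: z >= 8
stmt 6: z := z + z  -- replace 1 occurrence(s) of z with (z + z)
  => ( z + z ) >= 8
stmt 5: y := z * x  -- replace 0 occurrence(s) of y with (z * x)
  => ( z + z ) >= 8
stmt 4: x := 5 + z  -- replace 0 occurrence(s) of x with (5 + z)
  => ( z + z ) >= 8
stmt 3: z := 3 * 2  -- replace 2 occurrence(s) of z with (3 * 2)
  => ( ( 3 * 2 ) + ( 3 * 2 ) ) >= 8
stmt 2: x := y - x  -- replace 0 occurrence(s) of x with (y - x)
  => ( ( 3 * 2 ) + ( 3 * 2 ) ) >= 8
stmt 1: x := y - 8  -- replace 0 occurrence(s) of x with (y - 8)
  => ( ( 3 * 2 ) + ( 3 * 2 ) ) >= 8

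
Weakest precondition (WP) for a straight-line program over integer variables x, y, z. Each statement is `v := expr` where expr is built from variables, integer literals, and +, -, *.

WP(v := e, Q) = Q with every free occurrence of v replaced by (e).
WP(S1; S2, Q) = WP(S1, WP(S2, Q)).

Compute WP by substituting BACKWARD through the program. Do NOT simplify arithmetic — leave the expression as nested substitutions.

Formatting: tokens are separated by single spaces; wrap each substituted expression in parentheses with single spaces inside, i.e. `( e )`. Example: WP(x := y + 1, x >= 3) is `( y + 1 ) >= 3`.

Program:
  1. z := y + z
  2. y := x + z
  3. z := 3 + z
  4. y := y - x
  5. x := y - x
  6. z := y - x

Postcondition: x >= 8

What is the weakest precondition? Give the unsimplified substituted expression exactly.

Answer: ( ( ( x + ( y + z ) ) - x ) - x ) >= 8

Derivation:
post: x >= 8
stmt 6: z := y - x  -- replace 0 occurrence(s) of z with (y - x)
  => x >= 8
stmt 5: x := y - x  -- replace 1 occurrence(s) of x with (y - x)
  => ( y - x ) >= 8
stmt 4: y := y - x  -- replace 1 occurrence(s) of y with (y - x)
  => ( ( y - x ) - x ) >= 8
stmt 3: z := 3 + z  -- replace 0 occurrence(s) of z with (3 + z)
  => ( ( y - x ) - x ) >= 8
stmt 2: y := x + z  -- replace 1 occurrence(s) of y with (x + z)
  => ( ( ( x + z ) - x ) - x ) >= 8
stmt 1: z := y + z  -- replace 1 occurrence(s) of z with (y + z)
  => ( ( ( x + ( y + z ) ) - x ) - x ) >= 8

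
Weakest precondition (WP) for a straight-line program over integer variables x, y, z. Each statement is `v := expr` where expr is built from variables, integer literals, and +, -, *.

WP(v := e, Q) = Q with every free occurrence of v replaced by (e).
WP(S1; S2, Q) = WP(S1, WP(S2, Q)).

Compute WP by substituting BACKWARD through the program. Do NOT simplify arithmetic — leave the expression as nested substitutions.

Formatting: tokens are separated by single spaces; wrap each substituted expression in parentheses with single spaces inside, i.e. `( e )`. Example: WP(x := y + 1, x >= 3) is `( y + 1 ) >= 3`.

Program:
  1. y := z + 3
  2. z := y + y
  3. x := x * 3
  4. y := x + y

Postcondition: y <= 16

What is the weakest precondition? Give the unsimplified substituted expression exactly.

Answer: ( ( x * 3 ) + ( z + 3 ) ) <= 16

Derivation:
post: y <= 16
stmt 4: y := x + y  -- replace 1 occurrence(s) of y with (x + y)
  => ( x + y ) <= 16
stmt 3: x := x * 3  -- replace 1 occurrence(s) of x with (x * 3)
  => ( ( x * 3 ) + y ) <= 16
stmt 2: z := y + y  -- replace 0 occurrence(s) of z with (y + y)
  => ( ( x * 3 ) + y ) <= 16
stmt 1: y := z + 3  -- replace 1 occurrence(s) of y with (z + 3)
  => ( ( x * 3 ) + ( z + 3 ) ) <= 16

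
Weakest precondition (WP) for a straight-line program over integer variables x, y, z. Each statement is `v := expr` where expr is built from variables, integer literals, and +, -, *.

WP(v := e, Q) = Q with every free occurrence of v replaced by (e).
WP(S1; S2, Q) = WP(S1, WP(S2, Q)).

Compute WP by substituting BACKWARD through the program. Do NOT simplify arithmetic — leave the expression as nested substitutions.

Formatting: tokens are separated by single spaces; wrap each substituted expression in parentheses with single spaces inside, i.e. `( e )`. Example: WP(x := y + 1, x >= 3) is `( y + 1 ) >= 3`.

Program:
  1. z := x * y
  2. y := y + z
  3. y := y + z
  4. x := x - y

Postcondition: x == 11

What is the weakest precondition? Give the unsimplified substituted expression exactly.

Answer: ( x - ( ( y + ( x * y ) ) + ( x * y ) ) ) == 11

Derivation:
post: x == 11
stmt 4: x := x - y  -- replace 1 occurrence(s) of x with (x - y)
  => ( x - y ) == 11
stmt 3: y := y + z  -- replace 1 occurrence(s) of y with (y + z)
  => ( x - ( y + z ) ) == 11
stmt 2: y := y + z  -- replace 1 occurrence(s) of y with (y + z)
  => ( x - ( ( y + z ) + z ) ) == 11
stmt 1: z := x * y  -- replace 2 occurrence(s) of z with (x * y)
  => ( x - ( ( y + ( x * y ) ) + ( x * y ) ) ) == 11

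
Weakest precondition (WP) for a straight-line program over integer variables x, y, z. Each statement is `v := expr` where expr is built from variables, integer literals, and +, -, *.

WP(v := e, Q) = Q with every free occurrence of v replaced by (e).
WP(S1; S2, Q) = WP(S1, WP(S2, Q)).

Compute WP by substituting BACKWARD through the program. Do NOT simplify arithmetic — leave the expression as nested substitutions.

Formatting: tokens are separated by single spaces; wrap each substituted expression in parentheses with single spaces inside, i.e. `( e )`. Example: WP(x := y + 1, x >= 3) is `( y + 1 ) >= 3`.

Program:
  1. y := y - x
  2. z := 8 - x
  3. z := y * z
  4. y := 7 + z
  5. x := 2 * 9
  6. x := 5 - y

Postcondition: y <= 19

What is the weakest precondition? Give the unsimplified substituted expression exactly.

post: y <= 19
stmt 6: x := 5 - y  -- replace 0 occurrence(s) of x with (5 - y)
  => y <= 19
stmt 5: x := 2 * 9  -- replace 0 occurrence(s) of x with (2 * 9)
  => y <= 19
stmt 4: y := 7 + z  -- replace 1 occurrence(s) of y with (7 + z)
  => ( 7 + z ) <= 19
stmt 3: z := y * z  -- replace 1 occurrence(s) of z with (y * z)
  => ( 7 + ( y * z ) ) <= 19
stmt 2: z := 8 - x  -- replace 1 occurrence(s) of z with (8 - x)
  => ( 7 + ( y * ( 8 - x ) ) ) <= 19
stmt 1: y := y - x  -- replace 1 occurrence(s) of y with (y - x)
  => ( 7 + ( ( y - x ) * ( 8 - x ) ) ) <= 19

Answer: ( 7 + ( ( y - x ) * ( 8 - x ) ) ) <= 19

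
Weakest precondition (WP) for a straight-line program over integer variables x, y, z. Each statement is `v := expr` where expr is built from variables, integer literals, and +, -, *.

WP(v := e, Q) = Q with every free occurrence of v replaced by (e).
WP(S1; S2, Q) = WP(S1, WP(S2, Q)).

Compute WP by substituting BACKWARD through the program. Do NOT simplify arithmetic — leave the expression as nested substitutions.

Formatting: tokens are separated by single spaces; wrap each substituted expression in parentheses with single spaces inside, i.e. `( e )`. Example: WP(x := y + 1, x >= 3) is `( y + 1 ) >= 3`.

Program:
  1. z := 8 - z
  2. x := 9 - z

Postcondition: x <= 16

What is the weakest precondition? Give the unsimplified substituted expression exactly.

Answer: ( 9 - ( 8 - z ) ) <= 16

Derivation:
post: x <= 16
stmt 2: x := 9 - z  -- replace 1 occurrence(s) of x with (9 - z)
  => ( 9 - z ) <= 16
stmt 1: z := 8 - z  -- replace 1 occurrence(s) of z with (8 - z)
  => ( 9 - ( 8 - z ) ) <= 16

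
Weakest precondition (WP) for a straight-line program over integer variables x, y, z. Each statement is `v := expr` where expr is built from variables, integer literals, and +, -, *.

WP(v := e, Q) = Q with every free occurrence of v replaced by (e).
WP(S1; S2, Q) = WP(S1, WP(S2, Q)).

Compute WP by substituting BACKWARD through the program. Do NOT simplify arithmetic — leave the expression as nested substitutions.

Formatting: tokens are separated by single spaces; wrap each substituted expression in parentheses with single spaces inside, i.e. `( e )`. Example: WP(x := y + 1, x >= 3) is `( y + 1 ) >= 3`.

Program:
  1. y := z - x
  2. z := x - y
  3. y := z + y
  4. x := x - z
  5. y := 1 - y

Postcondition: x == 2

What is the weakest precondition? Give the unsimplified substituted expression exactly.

post: x == 2
stmt 5: y := 1 - y  -- replace 0 occurrence(s) of y with (1 - y)
  => x == 2
stmt 4: x := x - z  -- replace 1 occurrence(s) of x with (x - z)
  => ( x - z ) == 2
stmt 3: y := z + y  -- replace 0 occurrence(s) of y with (z + y)
  => ( x - z ) == 2
stmt 2: z := x - y  -- replace 1 occurrence(s) of z with (x - y)
  => ( x - ( x - y ) ) == 2
stmt 1: y := z - x  -- replace 1 occurrence(s) of y with (z - x)
  => ( x - ( x - ( z - x ) ) ) == 2

Answer: ( x - ( x - ( z - x ) ) ) == 2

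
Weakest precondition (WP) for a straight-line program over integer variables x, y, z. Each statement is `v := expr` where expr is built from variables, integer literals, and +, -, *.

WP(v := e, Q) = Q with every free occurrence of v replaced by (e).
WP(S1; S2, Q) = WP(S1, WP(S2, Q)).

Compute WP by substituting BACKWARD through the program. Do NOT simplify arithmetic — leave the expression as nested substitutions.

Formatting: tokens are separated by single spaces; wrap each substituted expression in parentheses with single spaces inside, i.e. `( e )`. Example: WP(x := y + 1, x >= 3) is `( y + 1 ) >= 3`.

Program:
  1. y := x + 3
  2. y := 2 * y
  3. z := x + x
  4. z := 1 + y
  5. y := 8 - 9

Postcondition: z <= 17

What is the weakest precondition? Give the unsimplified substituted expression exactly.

Answer: ( 1 + ( 2 * ( x + 3 ) ) ) <= 17

Derivation:
post: z <= 17
stmt 5: y := 8 - 9  -- replace 0 occurrence(s) of y with (8 - 9)
  => z <= 17
stmt 4: z := 1 + y  -- replace 1 occurrence(s) of z with (1 + y)
  => ( 1 + y ) <= 17
stmt 3: z := x + x  -- replace 0 occurrence(s) of z with (x + x)
  => ( 1 + y ) <= 17
stmt 2: y := 2 * y  -- replace 1 occurrence(s) of y with (2 * y)
  => ( 1 + ( 2 * y ) ) <= 17
stmt 1: y := x + 3  -- replace 1 occurrence(s) of y with (x + 3)
  => ( 1 + ( 2 * ( x + 3 ) ) ) <= 17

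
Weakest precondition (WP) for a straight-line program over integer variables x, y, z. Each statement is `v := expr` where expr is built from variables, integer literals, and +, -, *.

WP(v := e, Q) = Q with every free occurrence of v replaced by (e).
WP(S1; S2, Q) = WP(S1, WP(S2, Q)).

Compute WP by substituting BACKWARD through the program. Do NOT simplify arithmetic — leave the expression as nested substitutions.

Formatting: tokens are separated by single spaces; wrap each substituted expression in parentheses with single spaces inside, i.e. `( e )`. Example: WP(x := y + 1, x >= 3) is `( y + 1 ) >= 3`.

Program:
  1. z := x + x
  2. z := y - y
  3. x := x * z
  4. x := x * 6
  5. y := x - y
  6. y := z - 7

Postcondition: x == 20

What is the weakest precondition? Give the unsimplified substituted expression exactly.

post: x == 20
stmt 6: y := z - 7  -- replace 0 occurrence(s) of y with (z - 7)
  => x == 20
stmt 5: y := x - y  -- replace 0 occurrence(s) of y with (x - y)
  => x == 20
stmt 4: x := x * 6  -- replace 1 occurrence(s) of x with (x * 6)
  => ( x * 6 ) == 20
stmt 3: x := x * z  -- replace 1 occurrence(s) of x with (x * z)
  => ( ( x * z ) * 6 ) == 20
stmt 2: z := y - y  -- replace 1 occurrence(s) of z with (y - y)
  => ( ( x * ( y - y ) ) * 6 ) == 20
stmt 1: z := x + x  -- replace 0 occurrence(s) of z with (x + x)
  => ( ( x * ( y - y ) ) * 6 ) == 20

Answer: ( ( x * ( y - y ) ) * 6 ) == 20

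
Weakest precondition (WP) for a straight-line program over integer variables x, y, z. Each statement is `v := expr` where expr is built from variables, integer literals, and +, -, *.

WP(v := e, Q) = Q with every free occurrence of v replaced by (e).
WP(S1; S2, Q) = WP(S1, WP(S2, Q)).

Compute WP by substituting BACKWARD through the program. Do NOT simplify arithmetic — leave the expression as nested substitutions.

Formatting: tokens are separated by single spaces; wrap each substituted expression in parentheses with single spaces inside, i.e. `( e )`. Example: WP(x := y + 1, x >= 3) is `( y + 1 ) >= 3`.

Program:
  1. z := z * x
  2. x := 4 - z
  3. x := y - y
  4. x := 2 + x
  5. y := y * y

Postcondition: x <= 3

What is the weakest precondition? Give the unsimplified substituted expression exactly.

post: x <= 3
stmt 5: y := y * y  -- replace 0 occurrence(s) of y with (y * y)
  => x <= 3
stmt 4: x := 2 + x  -- replace 1 occurrence(s) of x with (2 + x)
  => ( 2 + x ) <= 3
stmt 3: x := y - y  -- replace 1 occurrence(s) of x with (y - y)
  => ( 2 + ( y - y ) ) <= 3
stmt 2: x := 4 - z  -- replace 0 occurrence(s) of x with (4 - z)
  => ( 2 + ( y - y ) ) <= 3
stmt 1: z := z * x  -- replace 0 occurrence(s) of z with (z * x)
  => ( 2 + ( y - y ) ) <= 3

Answer: ( 2 + ( y - y ) ) <= 3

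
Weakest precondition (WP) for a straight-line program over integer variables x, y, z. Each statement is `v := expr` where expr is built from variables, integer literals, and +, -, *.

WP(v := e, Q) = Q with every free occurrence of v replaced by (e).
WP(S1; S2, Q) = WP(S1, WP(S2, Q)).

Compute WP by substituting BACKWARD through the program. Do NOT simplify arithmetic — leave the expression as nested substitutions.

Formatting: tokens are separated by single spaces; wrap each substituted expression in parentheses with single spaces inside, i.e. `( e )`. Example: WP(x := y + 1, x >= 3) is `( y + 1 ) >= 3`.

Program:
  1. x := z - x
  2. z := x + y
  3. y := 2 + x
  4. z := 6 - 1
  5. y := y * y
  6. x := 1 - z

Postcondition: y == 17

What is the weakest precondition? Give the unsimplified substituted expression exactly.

Answer: ( ( 2 + ( z - x ) ) * ( 2 + ( z - x ) ) ) == 17

Derivation:
post: y == 17
stmt 6: x := 1 - z  -- replace 0 occurrence(s) of x with (1 - z)
  => y == 17
stmt 5: y := y * y  -- replace 1 occurrence(s) of y with (y * y)
  => ( y * y ) == 17
stmt 4: z := 6 - 1  -- replace 0 occurrence(s) of z with (6 - 1)
  => ( y * y ) == 17
stmt 3: y := 2 + x  -- replace 2 occurrence(s) of y with (2 + x)
  => ( ( 2 + x ) * ( 2 + x ) ) == 17
stmt 2: z := x + y  -- replace 0 occurrence(s) of z with (x + y)
  => ( ( 2 + x ) * ( 2 + x ) ) == 17
stmt 1: x := z - x  -- replace 2 occurrence(s) of x with (z - x)
  => ( ( 2 + ( z - x ) ) * ( 2 + ( z - x ) ) ) == 17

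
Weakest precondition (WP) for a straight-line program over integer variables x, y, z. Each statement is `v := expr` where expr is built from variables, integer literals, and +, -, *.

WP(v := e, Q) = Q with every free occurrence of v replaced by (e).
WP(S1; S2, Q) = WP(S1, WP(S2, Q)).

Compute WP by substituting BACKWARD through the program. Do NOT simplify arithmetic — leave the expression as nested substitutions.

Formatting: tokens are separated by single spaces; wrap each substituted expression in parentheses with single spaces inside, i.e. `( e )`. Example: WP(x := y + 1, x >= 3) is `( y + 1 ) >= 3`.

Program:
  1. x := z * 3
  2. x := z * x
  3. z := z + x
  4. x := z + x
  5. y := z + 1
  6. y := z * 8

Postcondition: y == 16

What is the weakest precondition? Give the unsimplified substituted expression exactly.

post: y == 16
stmt 6: y := z * 8  -- replace 1 occurrence(s) of y with (z * 8)
  => ( z * 8 ) == 16
stmt 5: y := z + 1  -- replace 0 occurrence(s) of y with (z + 1)
  => ( z * 8 ) == 16
stmt 4: x := z + x  -- replace 0 occurrence(s) of x with (z + x)
  => ( z * 8 ) == 16
stmt 3: z := z + x  -- replace 1 occurrence(s) of z with (z + x)
  => ( ( z + x ) * 8 ) == 16
stmt 2: x := z * x  -- replace 1 occurrence(s) of x with (z * x)
  => ( ( z + ( z * x ) ) * 8 ) == 16
stmt 1: x := z * 3  -- replace 1 occurrence(s) of x with (z * 3)
  => ( ( z + ( z * ( z * 3 ) ) ) * 8 ) == 16

Answer: ( ( z + ( z * ( z * 3 ) ) ) * 8 ) == 16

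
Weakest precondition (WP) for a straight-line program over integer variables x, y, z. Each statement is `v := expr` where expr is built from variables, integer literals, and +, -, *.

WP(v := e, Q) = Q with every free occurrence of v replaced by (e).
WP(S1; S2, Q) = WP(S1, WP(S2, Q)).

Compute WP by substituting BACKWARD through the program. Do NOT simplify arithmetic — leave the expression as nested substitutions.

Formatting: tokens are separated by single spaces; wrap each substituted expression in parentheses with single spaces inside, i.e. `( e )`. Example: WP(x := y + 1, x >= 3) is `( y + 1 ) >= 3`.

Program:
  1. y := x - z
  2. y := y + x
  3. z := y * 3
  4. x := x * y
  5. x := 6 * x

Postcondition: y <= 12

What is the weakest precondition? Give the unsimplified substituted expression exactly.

Answer: ( ( x - z ) + x ) <= 12

Derivation:
post: y <= 12
stmt 5: x := 6 * x  -- replace 0 occurrence(s) of x with (6 * x)
  => y <= 12
stmt 4: x := x * y  -- replace 0 occurrence(s) of x with (x * y)
  => y <= 12
stmt 3: z := y * 3  -- replace 0 occurrence(s) of z with (y * 3)
  => y <= 12
stmt 2: y := y + x  -- replace 1 occurrence(s) of y with (y + x)
  => ( y + x ) <= 12
stmt 1: y := x - z  -- replace 1 occurrence(s) of y with (x - z)
  => ( ( x - z ) + x ) <= 12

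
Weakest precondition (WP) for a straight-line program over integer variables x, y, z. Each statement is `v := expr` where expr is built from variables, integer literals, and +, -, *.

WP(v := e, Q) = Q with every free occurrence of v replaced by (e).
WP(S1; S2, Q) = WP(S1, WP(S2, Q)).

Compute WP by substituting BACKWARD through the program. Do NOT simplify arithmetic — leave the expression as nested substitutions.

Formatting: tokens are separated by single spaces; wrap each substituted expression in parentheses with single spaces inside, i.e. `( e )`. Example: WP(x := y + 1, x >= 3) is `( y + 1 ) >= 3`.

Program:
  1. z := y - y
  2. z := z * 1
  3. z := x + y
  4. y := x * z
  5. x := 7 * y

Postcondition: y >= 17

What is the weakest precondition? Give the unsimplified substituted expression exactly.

post: y >= 17
stmt 5: x := 7 * y  -- replace 0 occurrence(s) of x with (7 * y)
  => y >= 17
stmt 4: y := x * z  -- replace 1 occurrence(s) of y with (x * z)
  => ( x * z ) >= 17
stmt 3: z := x + y  -- replace 1 occurrence(s) of z with (x + y)
  => ( x * ( x + y ) ) >= 17
stmt 2: z := z * 1  -- replace 0 occurrence(s) of z with (z * 1)
  => ( x * ( x + y ) ) >= 17
stmt 1: z := y - y  -- replace 0 occurrence(s) of z with (y - y)
  => ( x * ( x + y ) ) >= 17

Answer: ( x * ( x + y ) ) >= 17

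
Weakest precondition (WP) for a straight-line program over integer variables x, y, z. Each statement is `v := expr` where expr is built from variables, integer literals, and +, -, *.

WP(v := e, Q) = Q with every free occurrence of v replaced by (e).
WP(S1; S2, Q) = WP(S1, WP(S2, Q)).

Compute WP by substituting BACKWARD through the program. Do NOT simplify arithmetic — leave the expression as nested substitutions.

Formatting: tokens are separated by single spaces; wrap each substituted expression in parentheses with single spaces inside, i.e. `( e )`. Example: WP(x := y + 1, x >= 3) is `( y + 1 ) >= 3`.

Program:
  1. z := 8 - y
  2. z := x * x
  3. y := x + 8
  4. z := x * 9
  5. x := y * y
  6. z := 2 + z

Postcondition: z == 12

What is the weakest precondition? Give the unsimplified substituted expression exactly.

Answer: ( 2 + ( x * 9 ) ) == 12

Derivation:
post: z == 12
stmt 6: z := 2 + z  -- replace 1 occurrence(s) of z with (2 + z)
  => ( 2 + z ) == 12
stmt 5: x := y * y  -- replace 0 occurrence(s) of x with (y * y)
  => ( 2 + z ) == 12
stmt 4: z := x * 9  -- replace 1 occurrence(s) of z with (x * 9)
  => ( 2 + ( x * 9 ) ) == 12
stmt 3: y := x + 8  -- replace 0 occurrence(s) of y with (x + 8)
  => ( 2 + ( x * 9 ) ) == 12
stmt 2: z := x * x  -- replace 0 occurrence(s) of z with (x * x)
  => ( 2 + ( x * 9 ) ) == 12
stmt 1: z := 8 - y  -- replace 0 occurrence(s) of z with (8 - y)
  => ( 2 + ( x * 9 ) ) == 12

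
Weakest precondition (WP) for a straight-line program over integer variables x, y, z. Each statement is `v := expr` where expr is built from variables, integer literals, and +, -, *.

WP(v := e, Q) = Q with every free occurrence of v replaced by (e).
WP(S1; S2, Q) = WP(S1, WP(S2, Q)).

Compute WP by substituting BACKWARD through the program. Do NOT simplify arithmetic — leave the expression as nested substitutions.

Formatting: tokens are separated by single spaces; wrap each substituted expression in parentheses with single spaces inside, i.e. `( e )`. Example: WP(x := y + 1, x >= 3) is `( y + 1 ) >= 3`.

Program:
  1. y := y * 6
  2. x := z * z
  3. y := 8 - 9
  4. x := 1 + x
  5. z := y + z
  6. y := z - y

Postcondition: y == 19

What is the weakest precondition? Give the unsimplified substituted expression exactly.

Answer: ( ( ( 8 - 9 ) + z ) - ( 8 - 9 ) ) == 19

Derivation:
post: y == 19
stmt 6: y := z - y  -- replace 1 occurrence(s) of y with (z - y)
  => ( z - y ) == 19
stmt 5: z := y + z  -- replace 1 occurrence(s) of z with (y + z)
  => ( ( y + z ) - y ) == 19
stmt 4: x := 1 + x  -- replace 0 occurrence(s) of x with (1 + x)
  => ( ( y + z ) - y ) == 19
stmt 3: y := 8 - 9  -- replace 2 occurrence(s) of y with (8 - 9)
  => ( ( ( 8 - 9 ) + z ) - ( 8 - 9 ) ) == 19
stmt 2: x := z * z  -- replace 0 occurrence(s) of x with (z * z)
  => ( ( ( 8 - 9 ) + z ) - ( 8 - 9 ) ) == 19
stmt 1: y := y * 6  -- replace 0 occurrence(s) of y with (y * 6)
  => ( ( ( 8 - 9 ) + z ) - ( 8 - 9 ) ) == 19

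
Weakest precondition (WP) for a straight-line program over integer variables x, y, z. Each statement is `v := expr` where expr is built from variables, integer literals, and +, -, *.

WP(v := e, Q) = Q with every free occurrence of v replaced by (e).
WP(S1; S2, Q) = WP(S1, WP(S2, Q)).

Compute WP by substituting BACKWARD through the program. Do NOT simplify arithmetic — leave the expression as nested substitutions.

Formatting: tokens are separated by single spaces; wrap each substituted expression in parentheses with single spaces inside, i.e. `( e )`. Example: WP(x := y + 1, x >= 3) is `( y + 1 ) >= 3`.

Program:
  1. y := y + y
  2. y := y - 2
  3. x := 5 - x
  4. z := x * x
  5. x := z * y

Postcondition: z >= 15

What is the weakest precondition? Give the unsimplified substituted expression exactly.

Answer: ( ( 5 - x ) * ( 5 - x ) ) >= 15

Derivation:
post: z >= 15
stmt 5: x := z * y  -- replace 0 occurrence(s) of x with (z * y)
  => z >= 15
stmt 4: z := x * x  -- replace 1 occurrence(s) of z with (x * x)
  => ( x * x ) >= 15
stmt 3: x := 5 - x  -- replace 2 occurrence(s) of x with (5 - x)
  => ( ( 5 - x ) * ( 5 - x ) ) >= 15
stmt 2: y := y - 2  -- replace 0 occurrence(s) of y with (y - 2)
  => ( ( 5 - x ) * ( 5 - x ) ) >= 15
stmt 1: y := y + y  -- replace 0 occurrence(s) of y with (y + y)
  => ( ( 5 - x ) * ( 5 - x ) ) >= 15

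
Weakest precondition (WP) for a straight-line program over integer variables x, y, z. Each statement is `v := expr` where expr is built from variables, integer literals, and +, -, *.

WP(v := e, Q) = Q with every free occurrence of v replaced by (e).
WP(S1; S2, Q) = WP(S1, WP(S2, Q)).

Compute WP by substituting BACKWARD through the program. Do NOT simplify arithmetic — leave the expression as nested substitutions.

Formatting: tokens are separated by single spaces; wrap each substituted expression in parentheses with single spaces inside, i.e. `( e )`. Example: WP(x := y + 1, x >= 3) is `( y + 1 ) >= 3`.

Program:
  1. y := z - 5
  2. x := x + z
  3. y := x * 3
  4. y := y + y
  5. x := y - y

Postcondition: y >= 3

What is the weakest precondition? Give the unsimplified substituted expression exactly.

post: y >= 3
stmt 5: x := y - y  -- replace 0 occurrence(s) of x with (y - y)
  => y >= 3
stmt 4: y := y + y  -- replace 1 occurrence(s) of y with (y + y)
  => ( y + y ) >= 3
stmt 3: y := x * 3  -- replace 2 occurrence(s) of y with (x * 3)
  => ( ( x * 3 ) + ( x * 3 ) ) >= 3
stmt 2: x := x + z  -- replace 2 occurrence(s) of x with (x + z)
  => ( ( ( x + z ) * 3 ) + ( ( x + z ) * 3 ) ) >= 3
stmt 1: y := z - 5  -- replace 0 occurrence(s) of y with (z - 5)
  => ( ( ( x + z ) * 3 ) + ( ( x + z ) * 3 ) ) >= 3

Answer: ( ( ( x + z ) * 3 ) + ( ( x + z ) * 3 ) ) >= 3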